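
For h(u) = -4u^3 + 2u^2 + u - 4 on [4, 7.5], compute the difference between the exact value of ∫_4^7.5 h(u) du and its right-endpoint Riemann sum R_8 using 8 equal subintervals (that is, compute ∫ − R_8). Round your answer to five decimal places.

302.24642

Exact integral: ∫_4^7.5 h(u) du ≈ -2663.3541667.
R_8 ≈ -2965.6005859.
Error ≈ -2663.3541667 − (-2965.6005859) ≈ 302.24642.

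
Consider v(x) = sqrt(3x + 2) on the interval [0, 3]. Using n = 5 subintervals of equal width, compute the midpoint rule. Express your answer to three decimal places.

7.488

Δx = (3 − 0)/5 = 0.6.
Midpoints: 0.3, 0.9, 1.5, 2.1, 2.7.
v(0.3) ≈ 1.703, v(0.9) ≈ 2.168, v(1.5) ≈ 2.550, v(2.1) ≈ 2.881, v(2.7) ≈ 3.178.
Sum = Δx · [v(0.3) + v(0.9) + v(1.5) + v(2.1) + v(2.7)].
Sum ≈ 7.488.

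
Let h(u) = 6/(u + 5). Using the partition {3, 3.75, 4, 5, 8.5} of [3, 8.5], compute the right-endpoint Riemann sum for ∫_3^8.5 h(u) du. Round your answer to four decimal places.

Subinterval widths: 0.75, 0.25, 1, 3.5.
Right endpoints: 3.75, 4, 5, 8.5.
h(3.75) = 24/35, h(4) = 2/3, h(5) = 0.6, h(8.5) = 4/9.
Sum = Σ Δu_i · h(u_i).
Sum ≈ 2.8365.

2.8365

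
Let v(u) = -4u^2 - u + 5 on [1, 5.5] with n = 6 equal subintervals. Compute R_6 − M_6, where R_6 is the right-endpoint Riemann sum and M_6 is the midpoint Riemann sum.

-48.09375

R_6 = -259.875.
M_6 = -211.78125.
R_6 − M_6 = -48.09375.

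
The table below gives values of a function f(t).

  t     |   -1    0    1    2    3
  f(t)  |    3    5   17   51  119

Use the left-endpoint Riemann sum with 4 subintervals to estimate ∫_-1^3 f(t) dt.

76

Δt = 1.
Sum = 1·[3 + 5 + 17 + 51] = 76.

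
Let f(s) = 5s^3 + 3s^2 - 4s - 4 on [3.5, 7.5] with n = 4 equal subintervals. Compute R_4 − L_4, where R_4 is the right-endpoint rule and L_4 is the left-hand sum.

2011

R_4 = 5105.
L_4 = 3094.
R_4 − L_4 = 2011.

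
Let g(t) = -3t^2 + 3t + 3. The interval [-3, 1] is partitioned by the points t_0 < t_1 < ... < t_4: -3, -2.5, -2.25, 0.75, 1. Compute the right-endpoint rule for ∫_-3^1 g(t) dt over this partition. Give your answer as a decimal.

Subinterval widths: 0.5, 0.25, 3, 0.25.
Right endpoints: -2.5, -2.25, 0.75, 1.
g(-2.5) = -23.25, g(-2.25) = -18.9375, g(0.75) = 3.5625, g(1) = 3.
Sum = Σ Δt_i · g(t_i).
Sum = -4.921875.

-4.921875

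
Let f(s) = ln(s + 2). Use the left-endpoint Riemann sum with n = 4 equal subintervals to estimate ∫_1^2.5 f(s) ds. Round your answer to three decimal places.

1.895

Δs = (2.5 − 1)/4 = 0.375.
Left endpoints: 1, 1.375, 1.75, 2.125.
f(1) ≈ 1.099, f(1.375) ≈ 1.216, f(1.75) ≈ 1.322, f(2.125) ≈ 1.417.
Sum = Δs · [f(1) + f(1.375) + f(1.75) + f(2.125)].
Sum ≈ 1.895.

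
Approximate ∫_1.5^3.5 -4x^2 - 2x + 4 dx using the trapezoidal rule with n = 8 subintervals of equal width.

Δx = (3.5 − 1.5)/8 = 0.25.
f(1.5) = -8, f(1.75) = -11.75, f(2) = -16, f(2.25) = -20.75, f(2.5) = -26, f(2.75) = -31.75, f(3) = -38, f(3.25) = -44.75, f(3.5) = -52.
T_8 = (Δx/2)·[f(x_0) + 2f(x_1) + ... + 2f(x_{7}) + f(x_8)].
Sum = -54.75.

-54.75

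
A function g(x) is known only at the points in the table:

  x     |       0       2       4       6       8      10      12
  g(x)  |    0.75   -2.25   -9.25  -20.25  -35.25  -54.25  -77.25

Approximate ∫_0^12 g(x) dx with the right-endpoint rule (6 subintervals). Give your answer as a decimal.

Δx = 2.
Sum = 2·[(-2.25) + (-9.25) + (-20.25) + (-35.25) + (-54.25) + (-77.25)] = -397.

-397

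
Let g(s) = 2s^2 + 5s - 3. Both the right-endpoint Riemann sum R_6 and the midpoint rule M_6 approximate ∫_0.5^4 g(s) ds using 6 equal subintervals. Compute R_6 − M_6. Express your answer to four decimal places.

14.8872

R_6 ≈ 86.146991.
M_6 ≈ 71.259838.
R_6 − M_6 ≈ 14.8872.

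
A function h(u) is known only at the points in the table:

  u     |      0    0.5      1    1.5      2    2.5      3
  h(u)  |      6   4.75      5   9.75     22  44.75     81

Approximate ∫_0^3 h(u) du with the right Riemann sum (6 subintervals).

83.625

Δu = 0.5.
Sum = 0.5·[4.75 + 5 + 9.75 + 22 + 44.75 + 81] = 83.625.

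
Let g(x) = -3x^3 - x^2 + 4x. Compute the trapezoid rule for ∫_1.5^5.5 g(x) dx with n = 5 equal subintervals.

-694.7

Δx = (5.5 − 1.5)/5 = 0.8.
g(1.5) = -6.375, g(2.3) = -32.591, g(3.1) = -86.583, g(3.9) = -177.567, g(4.7) = -314.759, g(5.5) = -507.375.
T_5 = (Δx/2)·[g(x_0) + 2g(x_1) + ... + 2g(x_{4}) + g(x_5)].
Sum = -694.7.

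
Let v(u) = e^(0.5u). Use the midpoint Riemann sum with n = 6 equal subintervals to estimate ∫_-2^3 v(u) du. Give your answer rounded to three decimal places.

8.168

Δu = (3 − (-2))/6 = 5/6.
Midpoints: -19/12, -0.75, 1/12, 11/12, 1.75, 31/12.
v(-19/12) ≈ 0.453, v(-0.75) ≈ 0.687, v(1/12) ≈ 1.043, v(11/12) ≈ 1.581, v(1.75) ≈ 2.399, v(31/12) ≈ 3.639.
Sum = Δu · [v(-19/12) + v(-0.75) + v(1/12) + ...].
Sum ≈ 8.168.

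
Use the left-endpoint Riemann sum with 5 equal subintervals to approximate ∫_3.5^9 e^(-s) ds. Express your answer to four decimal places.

0.0496

Δs = (9 − 3.5)/5 = 1.1.
Left endpoints: 3.5, 4.6, 5.7, 6.8, 7.9.
f(3.5) ≈ 0.0302, f(4.6) ≈ 0.0101, f(5.7) ≈ 0.0033, f(6.8) ≈ 0.0011, f(7.9) ≈ 0.0004.
Sum = Δs · [f(3.5) + f(4.6) + f(5.7) + f(6.8) + f(7.9)].
Sum ≈ 0.0496.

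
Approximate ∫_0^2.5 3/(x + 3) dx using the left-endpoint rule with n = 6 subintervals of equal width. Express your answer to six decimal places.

1.916484

Δx = (2.5 − 0)/6 = 5/12.
Left endpoints: 0, 5/12, 5/6, 1.25, 5/3, 25/12.
f(0) = 1, f(5/12) = 36/41, f(5/6) = 18/23, f(1.25) = 12/17, f(5/3) = 9/14, f(25/12) = 36/61.
Sum = Δx · [f(0) + f(5/12) + f(5/6) + ...].
Sum ≈ 1.916484.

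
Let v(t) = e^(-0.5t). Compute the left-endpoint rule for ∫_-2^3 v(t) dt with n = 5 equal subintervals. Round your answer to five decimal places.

6.34141

Δt = (3 − (-2))/5 = 1.
Left endpoints: -2, -1, 0, 1, 2.
v(-2) ≈ 2.71828, v(-1) ≈ 1.64872, v(0) ≈ 1.00000, v(1) ≈ 0.60653, v(2) ≈ 0.36788.
Sum = Δt · [v(-2) + v(-1) + v(0) + v(1) + v(2)].
Sum ≈ 6.34141.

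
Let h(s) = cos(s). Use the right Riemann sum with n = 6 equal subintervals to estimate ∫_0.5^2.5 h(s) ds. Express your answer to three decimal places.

-0.162

Δs = (2.5 − 0.5)/6 = 1/3.
Right endpoints: 5/6, 7/6, 1.5, 11/6, 13/6, 2.5.
h(5/6) ≈ 0.672, h(7/6) ≈ 0.393, h(1.5) ≈ 0.071, h(11/6) ≈ -0.260, h(13/6) ≈ -0.561, h(2.5) ≈ -0.801.
Sum = Δs · [h(5/6) + h(7/6) + h(1.5) + ...].
Sum ≈ -0.162.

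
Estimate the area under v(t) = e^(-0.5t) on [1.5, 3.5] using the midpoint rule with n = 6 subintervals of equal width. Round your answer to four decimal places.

0.5965

Δt = (3.5 − 1.5)/6 = 1/3.
Midpoints: 5/3, 2, 7/3, 8/3, 3, 10/3.
v(5/3) ≈ 0.4346, v(2) ≈ 0.3679, v(7/3) ≈ 0.3114, v(8/3) ≈ 0.2636, v(3) ≈ 0.2231, v(10/3) ≈ 0.1889.
Sum = Δt · [v(5/3) + v(2) + v(7/3) + ...].
Sum ≈ 0.5965.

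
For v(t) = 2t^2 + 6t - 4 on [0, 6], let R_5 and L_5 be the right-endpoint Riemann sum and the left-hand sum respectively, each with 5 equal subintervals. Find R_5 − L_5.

129.6

R_5 = 295.68.
L_5 = 166.08.
R_5 − L_5 = 129.6.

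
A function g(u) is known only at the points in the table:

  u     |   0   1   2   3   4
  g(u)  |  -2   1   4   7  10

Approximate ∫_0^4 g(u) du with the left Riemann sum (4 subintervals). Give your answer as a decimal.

10

Δu = 1.
Sum = 1·[(-2) + 1 + 4 + 7] = 10.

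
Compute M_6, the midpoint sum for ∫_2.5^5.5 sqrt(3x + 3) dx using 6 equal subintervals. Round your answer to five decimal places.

11.57590

Δx = (5.5 − 2.5)/6 = 0.5.
Midpoints: 2.75, 3.25, 3.75, 4.25, 4.75, 5.25.
f(2.75) ≈ 3.35410, f(3.25) ≈ 3.57071, f(3.75) ≈ 3.77492, f(4.25) ≈ 3.96863, f(4.75) ≈ 4.15331, f(5.25) ≈ 4.33013.
Sum = Δx · [f(2.75) + f(3.25) + f(3.75) + ...].
Sum ≈ 11.57590.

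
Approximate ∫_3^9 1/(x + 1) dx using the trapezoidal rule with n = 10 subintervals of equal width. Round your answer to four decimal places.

0.9179

Δx = (9 − 3)/10 = 0.6.
f(3) = 0.25, f(3.6) = 5/23, f(4.2) = 5/26, f(4.8) = 5/29, f(5.4) = 0.15625, f(6) = 1/7, f(6.6) = 5/38, f(7.2) = 5/41, f(7.8) = 5/44, f(8.4) = 5/47, f(9) = 0.1.
T_10 = (Δx/2)·[f(x_0) + 2f(x_1) + ... + 2f(x_{9}) + f(x_10)].
Sum ≈ 0.9179.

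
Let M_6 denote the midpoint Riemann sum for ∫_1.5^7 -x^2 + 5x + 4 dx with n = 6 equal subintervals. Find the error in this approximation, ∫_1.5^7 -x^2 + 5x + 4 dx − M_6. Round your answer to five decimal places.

Exact integral: ∫_1.5^7 f(x) dx ≈ 25.6666667.
M_6 ≈ 26.0517940.
Error ≈ 25.6666667 − 26.0517940 ≈ -0.38513.

-0.38513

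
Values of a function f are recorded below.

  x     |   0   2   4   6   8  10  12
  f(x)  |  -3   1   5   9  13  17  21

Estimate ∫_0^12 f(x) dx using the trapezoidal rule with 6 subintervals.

Δx = 2.
T_6 = (2/2)·[(-3) + 2·1 + 2·5 + 2·9 + 2·13 + 2·17 + 21] = 108.

108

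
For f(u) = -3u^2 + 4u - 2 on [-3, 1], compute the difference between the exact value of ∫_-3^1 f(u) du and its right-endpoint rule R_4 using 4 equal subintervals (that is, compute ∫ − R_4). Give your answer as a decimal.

-18

Exact integral: ∫_-3^1 f(u) du = -52.
R_4 = -34.
Error = -52 − (-34) = -18.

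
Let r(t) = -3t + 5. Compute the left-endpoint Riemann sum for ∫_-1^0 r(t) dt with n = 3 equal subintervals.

Δt = (0 − (-1))/3 = 1/3.
Left endpoints: -1, -2/3, -1/3.
r(-1) = 8, r(-2/3) = 7, r(-1/3) = 6.
Sum = Δt · [r(-1) + r(-2/3) + r(-1/3)].
Sum = 7.

7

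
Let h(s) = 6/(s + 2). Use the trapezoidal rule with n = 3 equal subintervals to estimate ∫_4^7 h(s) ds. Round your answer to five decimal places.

Δs = (7 − 4)/3 = 1.
h(4) = 1, h(5) = 6/7, h(6) = 0.75, h(7) = 2/3.
T_3 = (Δs/2)·[h(s_0) + 2h(s_1) + 2h(s_2) + h(s_3)].
Sum ≈ 2.44048.

2.44048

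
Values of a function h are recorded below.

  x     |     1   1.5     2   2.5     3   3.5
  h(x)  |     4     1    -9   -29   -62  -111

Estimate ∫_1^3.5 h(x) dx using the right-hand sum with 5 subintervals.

Δx = 0.5.
Sum = 0.5·[1 + (-9) + (-29) + (-62) + (-111)] = -105.

-105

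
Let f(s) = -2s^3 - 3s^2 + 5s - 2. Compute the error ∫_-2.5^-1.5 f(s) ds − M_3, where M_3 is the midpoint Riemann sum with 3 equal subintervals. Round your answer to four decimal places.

Exact integral: ∫_-2.5^-1.5 f(s) ds = -7.25.
M_3 ≈ -7.333333.
Error ≈ -7.25 − (-7.333333) ≈ 0.0833.

0.0833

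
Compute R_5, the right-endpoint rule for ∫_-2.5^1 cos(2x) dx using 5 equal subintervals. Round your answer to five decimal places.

Δx = (1 − (-2.5))/5 = 0.7.
Right endpoints: -1.8, -1.1, -0.4, 0.3, 1.
f(-1.8) ≈ -0.89676, f(-1.1) ≈ -0.58850, f(-0.4) ≈ 0.69671, f(0.3) ≈ 0.82534, f(1) ≈ -0.41615.
Sum = Δx · [f(-1.8) + f(-1.1) + f(-0.4) + f(0.3) + f(1)].
Sum ≈ -0.26555.

-0.26555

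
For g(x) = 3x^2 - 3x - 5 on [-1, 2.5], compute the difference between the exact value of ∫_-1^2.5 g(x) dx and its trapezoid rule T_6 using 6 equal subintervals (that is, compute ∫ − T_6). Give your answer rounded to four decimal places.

Exact integral: ∫_-1^2.5 g(x) dx = -8.75.
T_6 ≈ -8.154514.
Error ≈ -8.75 − (-8.154514) ≈ -0.5955.

-0.5955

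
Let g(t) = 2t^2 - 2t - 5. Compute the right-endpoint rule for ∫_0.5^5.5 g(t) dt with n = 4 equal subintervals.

Δt = (5.5 − 0.5)/4 = 1.25.
Right endpoints: 1.75, 3, 4.25, 5.5.
g(1.75) = -2.375, g(3) = 7, g(4.25) = 22.625, g(5.5) = 44.5.
Sum = Δt · [g(1.75) + g(3) + g(4.25) + g(5.5)].
Sum = 89.6875.

89.6875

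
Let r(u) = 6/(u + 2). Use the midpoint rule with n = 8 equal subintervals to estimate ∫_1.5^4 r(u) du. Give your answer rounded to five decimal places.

3.23267

Δu = (4 − 1.5)/8 = 0.3125.
Midpoints: 1.65625, 1.96875, 2.28125, 2.59375, 2.90625, 3.21875, 3.53125, 3.84375.
r(1.65625) = 64/39, r(1.96875) = 192/127, r(2.28125) = 192/137, r(2.59375) = 64/49, r(2.90625) = 192/157, r(3.21875) = 192/167, r(3.53125) = 64/59, r(3.84375) = 192/187.
Sum = Δu · [r(1.65625) + r(1.96875) + r(2.28125) + ...].
Sum ≈ 3.23267.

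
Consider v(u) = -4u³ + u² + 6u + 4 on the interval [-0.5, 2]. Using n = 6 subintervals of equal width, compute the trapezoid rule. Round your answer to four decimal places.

7.4421

Δu = (2 − (-0.5))/6 = 5/12.
v(-0.5) = 1.75, v(-1/12) = 379/108, v(1/3) = 161/27, v(0.75) = 7.375, v(7/6) = 649/108, v(19/12) = 7/54, v(2) = -12.
T_6 = (Δu/2)·[v(u_0) + 2v(u_1) + ... + 2v(u_{5}) + v(u_6)].
Sum ≈ 7.4421.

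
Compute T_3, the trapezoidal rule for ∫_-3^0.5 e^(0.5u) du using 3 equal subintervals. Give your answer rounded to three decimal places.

Δu = (0.5 − (-3))/3 = 7/6.
f(-3) ≈ 0.223, f(-11/6) ≈ 0.400, f(-2/3) ≈ 0.717, f(0.5) ≈ 1.284.
T_3 = (Δu/2)·[f(u_0) + 2f(u_1) + 2f(u_2) + f(u_3)].
Sum ≈ 2.182.

2.182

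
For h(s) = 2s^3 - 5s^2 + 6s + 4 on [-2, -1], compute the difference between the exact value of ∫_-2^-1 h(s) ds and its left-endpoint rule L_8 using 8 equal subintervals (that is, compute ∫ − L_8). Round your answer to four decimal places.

2.2240

Exact integral: ∫_-2^-1 h(s) ds ≈ -24.166667.
L_8 = -26.390625.
Error ≈ -24.166667 − (-26.390625) ≈ 2.2240.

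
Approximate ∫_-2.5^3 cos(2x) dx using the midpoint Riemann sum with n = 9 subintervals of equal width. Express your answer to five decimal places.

-0.65946

Δx = (3 − (-2.5))/9 = 11/18.
Midpoints: -79/36, -19/12, -35/36, -13/36, 0.25, 31/36, 53/36, 25/12, 97/36.
f(-79/36) ≈ -0.31789, f(-19/12) ≈ -0.99969, f(-35/36) ≈ -0.36501, f(-13/36) ≈ 0.75034, f(0.25) ≈ 0.87758, f(31/36) ≈ -0.15085, f(53/36) ≈ -0.98063, f(25/12) ≈ -0.51904, f(97/36) ≈ 0.62607.
Sum = Δx · [f(-79/36) + f(-19/12) + f(-35/36) + ...].
Sum ≈ -0.65946.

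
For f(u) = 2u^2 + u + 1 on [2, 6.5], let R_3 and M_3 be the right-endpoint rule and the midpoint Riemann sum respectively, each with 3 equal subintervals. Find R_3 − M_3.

R_3 = 265.5.
M_3 = 199.6875.
R_3 − M_3 = 65.8125.

65.8125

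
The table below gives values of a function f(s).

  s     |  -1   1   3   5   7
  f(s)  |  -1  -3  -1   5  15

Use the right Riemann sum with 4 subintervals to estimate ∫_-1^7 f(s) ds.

Δs = 2.
Sum = 2·[(-3) + (-1) + 5 + 15] = 32.

32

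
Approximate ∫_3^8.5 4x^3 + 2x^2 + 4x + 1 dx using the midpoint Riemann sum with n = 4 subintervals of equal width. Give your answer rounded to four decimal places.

5600.9551

Δx = (8.5 − 3)/4 = 1.375.
Midpoints: 3.6875, 5.0625, 6.4375, 7.8125.
f(3.6875) = 249355/1024, f(5.0625) = 605689/1024, f(6.4375) = 1204991/1024, f(7.8125) = 2111149/1024.
Sum = Δx · [f(3.6875) + f(5.0625) + f(6.4375) + f(7.8125)].
Sum ≈ 5600.9551.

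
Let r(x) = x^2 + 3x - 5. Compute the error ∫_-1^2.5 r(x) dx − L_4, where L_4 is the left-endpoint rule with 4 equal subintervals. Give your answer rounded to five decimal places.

6.44401

Exact integral: ∫_-1^2.5 r(x) dx ≈ -4.0833333.
L_4 = -10.52734375.
Error ≈ -4.0833333 − (-10.52734375) ≈ 6.44401.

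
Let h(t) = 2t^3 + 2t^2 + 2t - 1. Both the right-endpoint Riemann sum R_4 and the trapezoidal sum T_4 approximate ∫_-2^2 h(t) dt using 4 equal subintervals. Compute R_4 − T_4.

20

R_4 = 28.
T_4 = 8.
R_4 − T_4 = 20.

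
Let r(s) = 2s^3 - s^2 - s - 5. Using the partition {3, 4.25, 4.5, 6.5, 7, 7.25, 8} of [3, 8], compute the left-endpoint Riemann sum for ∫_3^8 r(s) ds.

Subinterval widths: 1.25, 0.25, 2, 0.5, 0.25, 0.75.
Left endpoints: 3, 4.25, 4.5, 6.5, 7, 7.25.
r(3) = 37, r(4.25) = 126.21875, r(4.5) = 152.5, r(6.5) = 495.5, r(7) = 625, r(7.25) = 697.34375.
Sum = Σ Δs_i · r(s_i).
Sum = 1309.8125.

1309.8125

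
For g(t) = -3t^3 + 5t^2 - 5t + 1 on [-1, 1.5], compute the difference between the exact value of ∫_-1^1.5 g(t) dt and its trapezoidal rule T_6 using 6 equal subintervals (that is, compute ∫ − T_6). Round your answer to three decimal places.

Exact integral: ∫_-1^1.5 g(t) dt ≈ 3.61979.
T_6 ≈ 3.81872.
Error ≈ 3.61979 − 3.81872 ≈ -0.199.

-0.199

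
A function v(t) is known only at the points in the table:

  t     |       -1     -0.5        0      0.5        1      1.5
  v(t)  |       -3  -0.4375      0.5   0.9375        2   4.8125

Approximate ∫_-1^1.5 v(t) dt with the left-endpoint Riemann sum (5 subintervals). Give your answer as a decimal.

Δt = 0.5.
Sum = 0.5·[(-3) + (-0.4375) + 0.5 + 0.9375 + 2] = 0.

0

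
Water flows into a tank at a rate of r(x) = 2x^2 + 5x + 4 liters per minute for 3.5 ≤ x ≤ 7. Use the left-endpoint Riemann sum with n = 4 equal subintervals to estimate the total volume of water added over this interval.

Δx = (7 − 3.5)/4 = 0.875.
Left endpoints: 3.5, 4.375, 5.25, 6.125.
r(3.5) = 46, r(4.375) = 64.15625, r(5.25) = 85.375, r(6.125) = 109.65625.
Sum = Δx · [r(3.5) + r(4.375) + r(5.25) + r(6.125)].
Sum = 267.0390625.

267.0390625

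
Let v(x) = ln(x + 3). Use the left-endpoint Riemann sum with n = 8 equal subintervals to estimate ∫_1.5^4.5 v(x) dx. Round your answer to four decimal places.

Δx = (4.5 − 1.5)/8 = 0.375.
Left endpoints: 1.5, 1.875, 2.25, 2.625, 3, 3.375, 3.75, 4.125.
v(1.5) ≈ 1.5041, v(1.875) ≈ 1.5841, v(2.25) ≈ 1.6582, v(2.625) ≈ 1.7272, v(3) ≈ 1.7918, v(3.375) ≈ 1.8524, v(3.75) ≈ 1.9095, v(4.125) ≈ 1.9636.
Sum = Δx · [v(1.5) + v(1.875) + v(2.25) + ...].
Sum ≈ 5.2466.

5.2466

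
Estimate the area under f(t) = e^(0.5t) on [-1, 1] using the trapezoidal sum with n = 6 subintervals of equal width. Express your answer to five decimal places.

2.08920

Δt = (1 − (-1))/6 = 1/3.
f(-1) ≈ 0.60653, f(-2/3) ≈ 0.71653, f(-1/3) ≈ 0.84648, f(0) ≈ 1.00000, f(1/3) ≈ 1.18136, f(2/3) ≈ 1.39561, f(1) ≈ 1.64872.
T_6 = (Δt/2)·[f(t_0) + 2f(t_1) + ... + 2f(t_{5}) + f(t_6)].
Sum ≈ 2.08920.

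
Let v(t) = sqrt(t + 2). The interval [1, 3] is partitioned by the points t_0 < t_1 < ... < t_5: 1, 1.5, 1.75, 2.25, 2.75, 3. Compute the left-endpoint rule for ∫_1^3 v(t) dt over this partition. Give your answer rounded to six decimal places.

Subinterval widths: 0.5, 0.25, 0.5, 0.5, 0.25.
Left endpoints: 1, 1.5, 1.75, 2.25, 2.75.
v(1) ≈ 1.732051, v(1.5) ≈ 1.870829, v(1.75) ≈ 1.936492, v(2.25) ≈ 2.061553, v(2.75) ≈ 2.179449.
Sum = Σ Δt_i · v(t_i).
Sum ≈ 3.877617.

3.877617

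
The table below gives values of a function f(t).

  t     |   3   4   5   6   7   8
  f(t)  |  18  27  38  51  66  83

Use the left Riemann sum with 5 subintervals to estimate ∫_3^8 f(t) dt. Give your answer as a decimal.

200

Δt = 1.
Sum = 1·[18 + 27 + 38 + 51 + 66] = 200.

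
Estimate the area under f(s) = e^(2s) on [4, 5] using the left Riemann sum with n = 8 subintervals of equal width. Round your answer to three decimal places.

Δs = (5 − 4)/8 = 0.125.
Left endpoints: 4, 4.125, 4.25, 4.375, 4.5, 4.625, 4.75, 4.875.
f(4) ≈ 2980.958, f(4.125) ≈ 3827.626, f(4.25) ≈ 4914.769, f(4.375) ≈ 6310.688, f(4.5) ≈ 8103.084, f(4.625) ≈ 10404.566, f(4.75) ≈ 13359.727, f(4.875) ≈ 17154.229.
Sum = Δs · [f(4) + f(4.125) + f(4.25) + ...].
Sum ≈ 8381.956.

8381.956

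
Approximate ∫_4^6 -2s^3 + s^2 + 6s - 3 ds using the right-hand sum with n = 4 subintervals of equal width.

-485.75

Δs = (6 − 4)/4 = 0.5.
Right endpoints: 4.5, 5, 5.5, 6.
f(4.5) = -138, f(5) = -198, f(5.5) = -272.5, f(6) = -363.
Sum = Δs · [f(4.5) + f(5) + f(5.5) + f(6)].
Sum = -485.75.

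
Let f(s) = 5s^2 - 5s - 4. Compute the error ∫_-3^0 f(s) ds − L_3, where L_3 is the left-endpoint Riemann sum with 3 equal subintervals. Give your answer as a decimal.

-32.5

Exact integral: ∫_-3^0 f(s) ds = 55.5.
L_3 = 88.
Error = 55.5 − 88 = -32.5.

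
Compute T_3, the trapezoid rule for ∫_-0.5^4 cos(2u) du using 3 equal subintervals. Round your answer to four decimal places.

0.0974

Δu = (4 − (-0.5))/3 = 1.5.
f(-0.5) ≈ 0.5403, f(1) ≈ -0.4161, f(2.5) ≈ 0.2837, f(4) ≈ -0.1455.
T_3 = (Δu/2)·[f(u_0) + 2f(u_1) + 2f(u_2) + f(u_3)].
Sum ≈ 0.0974.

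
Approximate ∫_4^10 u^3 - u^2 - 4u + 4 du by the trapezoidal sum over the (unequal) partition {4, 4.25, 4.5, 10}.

Subinterval widths: 0.25, 0.25, 5.5.
f(4) = 36, f(4.25) = 45.703125, f(4.5) = 56.875, f(10) = 864.
On each subinterval the trapezoid contributes (Δu_i/2)·[f(u_{i-1}) + f(u_i)].
Sum = 2555.44140625.

2555.44140625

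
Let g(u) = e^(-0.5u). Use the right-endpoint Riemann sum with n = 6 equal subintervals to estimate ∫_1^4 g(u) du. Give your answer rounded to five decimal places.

0.82950

Δu = (4 − 1)/6 = 0.5.
Right endpoints: 1.5, 2, 2.5, 3, 3.5, 4.
g(1.5) ≈ 0.47237, g(2) ≈ 0.36788, g(2.5) ≈ 0.28650, g(3) ≈ 0.22313, g(3.5) ≈ 0.17377, g(4) ≈ 0.13534.
Sum = Δu · [g(1.5) + g(2) + g(2.5) + ...].
Sum ≈ 0.82950.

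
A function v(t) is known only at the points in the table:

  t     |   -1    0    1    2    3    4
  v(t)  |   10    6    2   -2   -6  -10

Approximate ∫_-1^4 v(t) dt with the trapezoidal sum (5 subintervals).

0

Δt = 1.
T_5 = (1/2)·[10 + 2·6 + 2·2 + 2·(-2) + 2·(-6) + (-10)] = 0.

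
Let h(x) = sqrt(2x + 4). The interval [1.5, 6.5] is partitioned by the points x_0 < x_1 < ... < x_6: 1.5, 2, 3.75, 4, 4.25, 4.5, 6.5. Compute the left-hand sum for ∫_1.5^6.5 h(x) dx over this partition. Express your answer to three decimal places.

16.081

Subinterval widths: 0.5, 1.75, 0.25, 0.25, 0.25, 2.
Left endpoints: 1.5, 2, 3.75, 4, 4.25, 4.5.
h(1.5) ≈ 2.646, h(2) ≈ 2.828, h(3.75) ≈ 3.391, h(4) ≈ 3.464, h(4.25) ≈ 3.536, h(4.5) ≈ 3.606.
Sum = Σ Δx_i · h(x_i).
Sum ≈ 16.081.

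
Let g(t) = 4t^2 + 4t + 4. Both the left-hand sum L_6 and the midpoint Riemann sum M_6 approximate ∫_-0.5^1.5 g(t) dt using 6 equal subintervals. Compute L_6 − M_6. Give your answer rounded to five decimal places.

-2.44444

L_6 ≈ 14.1481481.
M_6 ≈ 16.5925926.
L_6 − M_6 ≈ -2.44444.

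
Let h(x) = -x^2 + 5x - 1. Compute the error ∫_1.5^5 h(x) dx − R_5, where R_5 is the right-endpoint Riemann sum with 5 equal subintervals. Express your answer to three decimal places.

Exact integral: ∫_1.5^5 h(x) dx ≈ 12.83333.
R_5 = 10.71.
Error ≈ 12.83333 − 10.71 ≈ 2.123.

2.123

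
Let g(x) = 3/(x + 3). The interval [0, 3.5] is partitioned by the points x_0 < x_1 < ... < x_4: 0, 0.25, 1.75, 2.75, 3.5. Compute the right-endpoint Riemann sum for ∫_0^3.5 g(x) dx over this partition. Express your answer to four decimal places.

2.0460

Subinterval widths: 0.25, 1.5, 1, 0.75.
Right endpoints: 0.25, 1.75, 2.75, 3.5.
g(0.25) = 12/13, g(1.75) = 12/19, g(2.75) = 12/23, g(3.5) = 6/13.
Sum = Σ Δx_i · g(x_i).
Sum ≈ 2.0460.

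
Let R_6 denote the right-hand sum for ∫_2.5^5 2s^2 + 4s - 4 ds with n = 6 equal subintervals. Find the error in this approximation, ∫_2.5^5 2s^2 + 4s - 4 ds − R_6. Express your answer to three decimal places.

-10.041

Exact integral: ∫_2.5^5 f(s) ds ≈ 100.41667.
R_6 ≈ 110.45718.
Error ≈ 100.41667 − 110.45718 ≈ -10.041.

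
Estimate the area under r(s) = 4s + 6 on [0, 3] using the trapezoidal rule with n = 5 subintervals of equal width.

Δs = (3 − 0)/5 = 0.6.
r(0) = 6, r(0.6) = 8.4, r(1.2) = 10.8, r(1.8) = 13.2, r(2.4) = 15.6, r(3) = 18.
T_5 = (Δs/2)·[r(s_0) + 2r(s_1) + ... + 2r(s_{4}) + r(s_5)].
Sum = 36.

36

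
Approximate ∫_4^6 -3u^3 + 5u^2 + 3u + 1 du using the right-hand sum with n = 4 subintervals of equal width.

Δu = (6 − 4)/4 = 0.5.
Right endpoints: 4.5, 5, 5.5, 6.
f(4.5) = -157.625, f(5) = -234, f(5.5) = -330.375, f(6) = -449.
Sum = Δu · [f(4.5) + f(5) + f(5.5) + f(6)].
Sum = -585.5.

-585.5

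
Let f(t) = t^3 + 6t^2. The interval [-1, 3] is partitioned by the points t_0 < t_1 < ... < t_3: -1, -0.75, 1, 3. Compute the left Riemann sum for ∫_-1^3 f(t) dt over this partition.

20.41796875

Subinterval widths: 0.25, 1.75, 2.
Left endpoints: -1, -0.75, 1.
f(-1) = 5, f(-0.75) = 2.953125, f(1) = 7.
Sum = Σ Δt_i · f(t_i).
Sum = 20.41796875.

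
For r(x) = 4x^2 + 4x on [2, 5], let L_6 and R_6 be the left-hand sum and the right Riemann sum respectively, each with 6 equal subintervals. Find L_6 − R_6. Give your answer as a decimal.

-48

L_6 = 174.5.
R_6 = 222.5.
L_6 − R_6 = -48.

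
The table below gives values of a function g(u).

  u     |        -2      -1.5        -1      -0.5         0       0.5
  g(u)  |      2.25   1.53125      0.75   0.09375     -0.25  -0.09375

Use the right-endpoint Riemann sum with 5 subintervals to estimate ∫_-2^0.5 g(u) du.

1.015625

Δu = 0.5.
Sum = 0.5·[1.53125 + 0.75 + 0.09375 + (-0.25) + (-0.09375)] = 1.015625.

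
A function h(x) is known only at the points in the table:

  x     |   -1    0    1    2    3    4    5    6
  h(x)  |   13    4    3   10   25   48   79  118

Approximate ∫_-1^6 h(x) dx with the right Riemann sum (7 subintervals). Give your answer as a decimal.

287

Δx = 1.
Sum = 1·[4 + 3 + 10 + 25 + 48 + 79 + 118] = 287.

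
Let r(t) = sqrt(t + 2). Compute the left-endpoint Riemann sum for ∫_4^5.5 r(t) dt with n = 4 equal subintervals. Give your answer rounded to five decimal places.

Δt = (5.5 − 4)/4 = 0.375.
Left endpoints: 4, 4.375, 4.75, 5.125.
r(4) ≈ 2.44949, r(4.375) ≈ 2.52488, r(4.75) ≈ 2.59808, r(5.125) ≈ 2.66927.
Sum = Δt · [r(4) + r(4.375) + r(4.75) + r(5.125)].
Sum ≈ 3.84064.

3.84064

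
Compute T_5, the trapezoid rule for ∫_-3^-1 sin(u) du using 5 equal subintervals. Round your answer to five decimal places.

-1.50984

Δu = (-1 − (-3))/5 = 0.4.
f(-3) ≈ -0.14112, f(-2.6) ≈ -0.51550, f(-2.2) ≈ -0.80850, f(-1.8) ≈ -0.97385, f(-1.4) ≈ -0.98545, f(-1) ≈ -0.84147.
T_5 = (Δu/2)·[f(u_0) + 2f(u_1) + ... + 2f(u_{4}) + f(u_5)].
Sum ≈ -1.50984.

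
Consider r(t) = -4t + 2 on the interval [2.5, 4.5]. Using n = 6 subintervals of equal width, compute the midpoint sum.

-24

Δt = (4.5 − 2.5)/6 = 1/3.
Midpoints: 8/3, 3, 10/3, 11/3, 4, 13/3.
r(8/3) = -26/3, r(3) = -10, r(10/3) = -34/3, r(11/3) = -38/3, r(4) = -14, r(13/3) = -46/3.
Sum = Δt · [r(8/3) + r(3) + r(10/3) + ...].
Sum = -24.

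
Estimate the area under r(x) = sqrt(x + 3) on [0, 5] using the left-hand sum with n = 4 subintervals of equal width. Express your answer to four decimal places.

10.9211

Δx = (5 − 0)/4 = 1.25.
Left endpoints: 0, 1.25, 2.5, 3.75.
r(0) ≈ 1.7321, r(1.25) ≈ 2.0616, r(2.5) ≈ 2.3452, r(3.75) ≈ 2.5981.
Sum = Δx · [r(0) + r(1.25) + r(2.5) + r(3.75)].
Sum ≈ 10.9211.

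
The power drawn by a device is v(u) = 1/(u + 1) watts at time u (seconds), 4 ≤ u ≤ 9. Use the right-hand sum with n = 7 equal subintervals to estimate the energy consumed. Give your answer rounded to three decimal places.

0.659

Δu = (9 − 4)/7 = 5/7.
Right endpoints: 33/7, 38/7, 43/7, 48/7, 53/7, 58/7, 9.
v(33/7) = 0.175, v(38/7) = 7/45, v(43/7) = 0.14, v(48/7) = 7/55, v(53/7) = 7/60, v(58/7) = 7/65, v(9) = 0.1.
Sum = Δu · [v(33/7) + v(38/7) + v(43/7) + ...].
Sum ≈ 0.659.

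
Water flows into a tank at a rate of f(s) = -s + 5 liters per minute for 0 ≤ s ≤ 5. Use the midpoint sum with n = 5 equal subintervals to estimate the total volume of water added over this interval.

Δs = (5 − 0)/5 = 1.
Midpoints: 0.5, 1.5, 2.5, 3.5, 4.5.
f(0.5) = 4.5, f(1.5) = 3.5, f(2.5) = 2.5, f(3.5) = 1.5, f(4.5) = 0.5.
Sum = Δs · [f(0.5) + f(1.5) + f(2.5) + f(3.5) + f(4.5)].
Sum = 12.5.

12.5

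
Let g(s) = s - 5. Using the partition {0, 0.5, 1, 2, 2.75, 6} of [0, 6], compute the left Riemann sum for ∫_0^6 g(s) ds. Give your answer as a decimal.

-18.3125

Subinterval widths: 0.5, 0.5, 1, 0.75, 3.25.
Left endpoints: 0, 0.5, 1, 2, 2.75.
g(0) = -5, g(0.5) = -4.5, g(1) = -4, g(2) = -3, g(2.75) = -2.25.
Sum = Σ Δs_i · g(s_i).
Sum = -18.3125.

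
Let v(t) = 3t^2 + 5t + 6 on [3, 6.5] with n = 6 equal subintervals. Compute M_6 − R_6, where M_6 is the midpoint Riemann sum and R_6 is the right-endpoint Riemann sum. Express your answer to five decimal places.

M_6 ≈ 351.4522569.
R_6 ≈ 386.5434028.
M_6 − R_6 ≈ -35.09115.

-35.09115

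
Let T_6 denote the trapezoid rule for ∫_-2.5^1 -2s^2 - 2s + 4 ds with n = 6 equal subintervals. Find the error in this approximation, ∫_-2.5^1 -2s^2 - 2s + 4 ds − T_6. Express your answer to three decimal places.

Exact integral: ∫_-2.5^1 f(s) ds ≈ 8.16667.
T_6 ≈ 7.76968.
Error ≈ 8.16667 − 7.76968 ≈ 0.397.

0.397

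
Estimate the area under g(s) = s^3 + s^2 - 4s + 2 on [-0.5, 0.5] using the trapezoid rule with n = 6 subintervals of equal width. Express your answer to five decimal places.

Δs = (0.5 − (-0.5))/6 = 1/6.
g(-0.5) = 4.125, g(-1/3) = 92/27, g(-1/6) = 581/216, g(0) = 2, g(1/6) = 295/216, g(1/3) = 22/27, g(0.5) = 0.375.
T_6 = (Δs/2)·[g(s_0) + 2g(s_1) + ... + 2g(s_{5}) + g(s_6)].
Sum ≈ 2.08796.

2.08796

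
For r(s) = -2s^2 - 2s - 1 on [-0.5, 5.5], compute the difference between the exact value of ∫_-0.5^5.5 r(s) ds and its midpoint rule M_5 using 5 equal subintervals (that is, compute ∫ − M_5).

Exact integral: ∫_-0.5^5.5 r(s) ds = -147.
M_5 = -145.56.
Error = -147 − (-145.56) = -1.44.

-1.44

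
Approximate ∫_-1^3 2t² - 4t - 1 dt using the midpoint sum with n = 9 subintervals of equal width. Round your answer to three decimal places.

Δt = (3 − (-1))/9 = 4/9.
Midpoints: -7/9, -1/3, 1/9, 5/9, 1, 13/9, 17/9, 7/3, 25/9.
f(-7/9) = 269/81, f(-1/3) = 5/9, f(1/9) = -115/81, f(5/9) = -211/81, f(1) = -3, f(13/9) = -211/81, f(17/9) = -115/81, f(7/3) = 5/9, f(25/9) = 269/81.
Sum = Δt · [f(-7/9) + f(-1/3) + f(1/9) + ...].
Sum ≈ -1.465.

-1.465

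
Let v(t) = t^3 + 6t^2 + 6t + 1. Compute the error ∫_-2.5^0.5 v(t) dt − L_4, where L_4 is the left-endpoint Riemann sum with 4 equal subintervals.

Exact integral: ∫_-2.5^0.5 v(t) dt = 6.75.
L_4 = 8.4375.
Error = 6.75 − 8.4375 = -1.6875.

-1.6875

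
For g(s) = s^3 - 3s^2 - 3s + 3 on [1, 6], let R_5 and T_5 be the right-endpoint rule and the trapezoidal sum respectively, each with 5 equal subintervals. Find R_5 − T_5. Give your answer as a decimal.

R_5 = 125.
T_5 = 77.5.
R_5 − T_5 = 47.5.

47.5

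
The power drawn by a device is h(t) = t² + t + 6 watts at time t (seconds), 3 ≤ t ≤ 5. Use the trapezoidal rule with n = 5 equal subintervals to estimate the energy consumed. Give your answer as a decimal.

52.72

Δt = (5 − 3)/5 = 0.4.
h(3) = 18, h(3.4) = 20.96, h(3.8) = 24.24, h(4.2) = 27.84, h(4.6) = 31.76, h(5) = 36.
T_5 = (Δt/2)·[h(t_0) + 2h(t_1) + ... + 2h(t_{4}) + h(t_5)].
Sum = 52.72.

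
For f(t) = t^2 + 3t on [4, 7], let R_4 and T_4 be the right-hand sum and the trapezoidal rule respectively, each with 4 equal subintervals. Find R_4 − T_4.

R_4 = 158.53125.
T_4 = 142.78125.
R_4 − T_4 = 15.75.

15.75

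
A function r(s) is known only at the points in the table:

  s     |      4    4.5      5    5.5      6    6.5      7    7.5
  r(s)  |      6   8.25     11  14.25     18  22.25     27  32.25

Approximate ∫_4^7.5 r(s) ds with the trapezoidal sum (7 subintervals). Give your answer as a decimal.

Δs = 0.5.
T_7 = (0.5/2)·[6 + 2·8.25 + 2·11 + 2·14.25 + 2·18 + 2·22.25 + 2·27 + 32.25] = 59.9375.

59.9375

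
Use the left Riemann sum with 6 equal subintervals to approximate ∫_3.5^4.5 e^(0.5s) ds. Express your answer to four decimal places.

Δs = (4.5 − 3.5)/6 = 1/6.
Left endpoints: 3.5, 11/3, 23/6, 4, 25/6, 13/3.
f(3.5) ≈ 5.7546, f(11/3) ≈ 6.2547, f(23/6) ≈ 6.7983, f(4) ≈ 7.3891, f(25/6) ≈ 8.0312, f(13/3) ≈ 8.7291.
Sum = Δs · [f(3.5) + f(11/3) + f(23/6) + ...].
Sum ≈ 7.1595.

7.1595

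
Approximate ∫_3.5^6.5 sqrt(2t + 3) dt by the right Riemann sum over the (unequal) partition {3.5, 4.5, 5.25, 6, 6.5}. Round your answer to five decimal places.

11.12452

Subinterval widths: 1, 0.75, 0.75, 0.5.
Right endpoints: 4.5, 5.25, 6, 6.5.
f(4.5) ≈ 3.46410, f(5.25) ≈ 3.67423, f(6) ≈ 3.87298, f(6.5) ≈ 4.00000.
Sum = Σ Δt_i · f(t_i).
Sum ≈ 11.12452.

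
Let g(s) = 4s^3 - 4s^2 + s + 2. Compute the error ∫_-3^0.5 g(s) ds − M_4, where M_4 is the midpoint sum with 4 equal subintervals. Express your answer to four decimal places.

-4.2428

Exact integral: ∫_-3^0.5 g(s) ds ≈ -114.479167.
M_4 ≈ -110.236328.
Error ≈ -114.479167 − (-110.236328) ≈ -4.2428.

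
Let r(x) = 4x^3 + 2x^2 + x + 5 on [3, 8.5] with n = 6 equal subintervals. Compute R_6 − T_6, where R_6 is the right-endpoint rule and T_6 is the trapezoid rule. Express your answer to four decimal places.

R_6 ≈ 6781.188079.
T_6 ≈ 5644.292245.
R_6 − T_6 ≈ 1136.8958.

1136.8958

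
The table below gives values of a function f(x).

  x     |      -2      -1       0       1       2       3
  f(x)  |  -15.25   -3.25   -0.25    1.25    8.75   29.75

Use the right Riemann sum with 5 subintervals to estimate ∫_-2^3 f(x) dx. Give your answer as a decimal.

Δx = 1.
Sum = 1·[(-3.25) + (-0.25) + 1.25 + 8.75 + 29.75] = 36.25.

36.25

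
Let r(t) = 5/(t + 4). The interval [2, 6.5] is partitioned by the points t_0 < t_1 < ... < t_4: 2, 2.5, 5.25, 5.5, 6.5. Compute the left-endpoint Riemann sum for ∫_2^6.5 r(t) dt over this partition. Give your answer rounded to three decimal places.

Subinterval widths: 0.5, 2.75, 0.25, 1.
Left endpoints: 2, 2.5, 5.25, 5.5.
r(2) = 5/6, r(2.5) = 10/13, r(5.25) = 20/37, r(5.5) = 10/19.
Sum = Σ Δt_i · r(t_i).
Sum ≈ 3.194.

3.194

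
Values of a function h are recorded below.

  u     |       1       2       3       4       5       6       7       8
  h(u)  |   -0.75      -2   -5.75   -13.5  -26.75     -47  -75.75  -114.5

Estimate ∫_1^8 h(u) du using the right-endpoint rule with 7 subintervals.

Δu = 1.
Sum = 1·[(-2) + (-5.75) + (-13.5) + (-26.75) + (-47) + (-75.75) + (-114.5)] = -285.25.

-285.25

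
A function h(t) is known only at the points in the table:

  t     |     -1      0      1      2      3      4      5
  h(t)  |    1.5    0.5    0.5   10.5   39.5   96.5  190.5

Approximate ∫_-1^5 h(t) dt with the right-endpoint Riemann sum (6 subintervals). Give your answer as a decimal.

338

Δt = 1.
Sum = 1·[0.5 + 0.5 + 10.5 + 39.5 + 96.5 + 190.5] = 338.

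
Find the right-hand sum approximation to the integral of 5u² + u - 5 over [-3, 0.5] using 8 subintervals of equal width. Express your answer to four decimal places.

15.0869

Δu = (0.5 − (-3))/8 = 0.4375.
Right endpoints: -2.5625, -2.125, -1.6875, -1.25, -0.8125, -0.375, 0.0625, 0.5.
f(-2.5625) = 25.26953125, f(-2.125) = 15.453125, f(-1.6875) = 7.55078125, f(-1.25) = 1.5625, f(-0.8125) = -2.51171875, f(-0.375) = -4.671875, f(0.0625) = -4.91796875, f(0.5) = -3.25.
Sum = Δu · [f(-2.5625) + f(-2.125) + f(-1.6875) + ...].
Sum ≈ 15.0869.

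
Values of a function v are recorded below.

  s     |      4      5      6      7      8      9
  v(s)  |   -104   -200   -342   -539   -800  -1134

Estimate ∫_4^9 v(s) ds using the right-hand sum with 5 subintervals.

-3015

Δs = 1.
Sum = 1·[(-200) + (-342) + (-539) + (-800) + (-1134)] = -3015.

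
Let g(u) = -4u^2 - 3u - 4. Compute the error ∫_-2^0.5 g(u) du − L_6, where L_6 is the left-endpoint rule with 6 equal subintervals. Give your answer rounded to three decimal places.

1.852

Exact integral: ∫_-2^0.5 g(u) du ≈ -15.20833.
L_6 ≈ -17.06019.
Error ≈ -15.20833 − (-17.06019) ≈ 1.852.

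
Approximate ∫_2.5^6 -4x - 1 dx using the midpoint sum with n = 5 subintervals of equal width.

-63

Δx = (6 − 2.5)/5 = 0.7.
Midpoints: 2.85, 3.55, 4.25, 4.95, 5.65.
f(2.85) = -12.4, f(3.55) = -15.2, f(4.25) = -18, f(4.95) = -20.8, f(5.65) = -23.6.
Sum = Δx · [f(2.85) + f(3.55) + f(4.25) + f(4.95) + f(5.65)].
Sum = -63.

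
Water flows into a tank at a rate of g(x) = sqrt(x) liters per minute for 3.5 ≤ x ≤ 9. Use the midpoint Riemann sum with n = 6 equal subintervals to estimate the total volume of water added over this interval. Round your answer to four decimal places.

Δx = (9 − 3.5)/6 = 11/12.
Midpoints: 95/24, 4.875, 139/24, 161/24, 7.625, 205/24.
g(95/24) ≈ 1.9896, g(4.875) ≈ 2.2079, g(139/24) ≈ 2.4066, g(161/24) ≈ 2.5900, g(7.625) ≈ 2.7613, g(205/24) ≈ 2.9226.
Sum = Δx · [g(95/24) + g(4.875) + g(139/24) + ...].
Sum ≈ 13.6382.

13.6382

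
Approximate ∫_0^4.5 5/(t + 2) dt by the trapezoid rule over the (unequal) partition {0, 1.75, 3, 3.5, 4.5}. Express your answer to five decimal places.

Subinterval widths: 1.75, 1.25, 0.5, 1.
f(0) = 2.5, f(1.75) = 4/3, f(3) = 1, f(3.5) = 10/11, f(4.5) = 10/13.
On each subinterval the trapezoid contributes (Δt_i/2)·[f(t_{i-1}) + f(t_i)].
Sum ≈ 6.12893.

6.12893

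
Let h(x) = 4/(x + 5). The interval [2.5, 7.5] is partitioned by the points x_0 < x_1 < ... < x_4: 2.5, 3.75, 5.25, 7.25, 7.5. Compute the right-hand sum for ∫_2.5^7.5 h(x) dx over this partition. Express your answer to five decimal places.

Subinterval widths: 1.25, 1.5, 2, 0.25.
Right endpoints: 3.75, 5.25, 7.25, 7.5.
h(3.75) = 16/35, h(5.25) = 16/41, h(7.25) = 16/49, h(7.5) = 0.32.
Sum = Σ Δx_i · h(x_i).
Sum ≈ 1.88986.

1.88986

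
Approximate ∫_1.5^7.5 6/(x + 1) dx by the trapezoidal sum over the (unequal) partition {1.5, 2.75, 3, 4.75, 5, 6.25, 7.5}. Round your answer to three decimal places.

Subinterval widths: 1.25, 0.25, 1.75, 0.25, 1.25, 1.25.
f(1.5) = 2.4, f(2.75) = 1.6, f(3) = 1.5, f(4.75) = 24/23, f(5) = 1, f(6.25) = 24/29, f(7.5) = 12/17.
On each subinterval the trapezoid contributes (Δx_i/2)·[f(x_{i-1}) + f(x_i)].
Sum ≈ 7.469.

7.469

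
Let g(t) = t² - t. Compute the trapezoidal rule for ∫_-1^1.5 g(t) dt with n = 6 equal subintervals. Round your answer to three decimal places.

Δt = (1.5 − (-1))/6 = 5/12.
g(-1) = 2, g(-7/12) = 133/144, g(-1/6) = 7/36, g(0.25) = -0.1875, g(2/3) = -2/9, g(13/12) = 13/144, g(1.5) = 0.75.
T_6 = (Δt/2)·[g(t_0) + 2g(t_1) + ... + 2g(t_{5}) + g(t_6)].
Sum ≈ 0.906.

0.906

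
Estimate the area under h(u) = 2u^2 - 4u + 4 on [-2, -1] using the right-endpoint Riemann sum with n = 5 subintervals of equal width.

13.68

Δu = (-1 − (-2))/5 = 0.2.
Right endpoints: -1.8, -1.6, -1.4, -1.2, -1.
h(-1.8) = 17.68, h(-1.6) = 15.52, h(-1.4) = 13.52, h(-1.2) = 11.68, h(-1) = 10.
Sum = Δu · [h(-1.8) + h(-1.6) + h(-1.4) + h(-1.2) + h(-1)].
Sum = 13.68.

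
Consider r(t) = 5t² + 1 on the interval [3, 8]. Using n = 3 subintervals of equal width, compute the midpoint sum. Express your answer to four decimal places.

Δt = (8 − 3)/3 = 5/3.
Midpoints: 23/6, 5.5, 43/6.
r(23/6) = 2681/36, r(5.5) = 152.25, r(43/6) = 9281/36.
Sum = Δt · [r(23/6) + r(5.5) + r(43/6)].
Sum ≈ 807.5463.

807.5463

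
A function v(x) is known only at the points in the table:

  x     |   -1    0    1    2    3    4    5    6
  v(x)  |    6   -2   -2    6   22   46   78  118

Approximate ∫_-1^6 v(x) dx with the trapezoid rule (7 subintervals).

Δx = 1.
T_7 = (1/2)·[6 + 2·(-2) + 2·(-2) + 2·6 + 2·22 + 2·46 + 2·78 + 118] = 210.

210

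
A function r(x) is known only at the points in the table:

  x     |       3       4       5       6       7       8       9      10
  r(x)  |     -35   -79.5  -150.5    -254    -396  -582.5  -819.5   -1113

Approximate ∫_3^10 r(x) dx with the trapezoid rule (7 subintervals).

Δx = 1.
T_7 = (1/2)·[(-35) + 2·(-79.5) + 2·(-150.5) + 2·(-254) + 2·(-396) + 2·(-582.5) + 2·(-819.5) + (-1113)] = -2856.

-2856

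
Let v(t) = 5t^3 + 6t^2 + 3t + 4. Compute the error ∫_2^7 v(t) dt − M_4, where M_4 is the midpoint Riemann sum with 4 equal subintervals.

47.8515625

Exact integral: ∫_2^7 v(t) dt = 3738.75.
M_4 = 3690.8984375.
Error = 3738.75 − 3690.8984375 = 47.8515625.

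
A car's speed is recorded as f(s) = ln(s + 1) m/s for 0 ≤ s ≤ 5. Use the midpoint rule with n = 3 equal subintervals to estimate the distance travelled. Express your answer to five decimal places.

Δs = (5 − 0)/3 = 5/3.
Midpoints: 5/6, 2.5, 25/6.
f(5/6) ≈ 0.60614, f(2.5) ≈ 1.25276, f(25/6) ≈ 1.64223.
Sum = Δs · [f(5/6) + f(2.5) + f(25/6)].
Sum ≈ 5.83521.

5.83521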